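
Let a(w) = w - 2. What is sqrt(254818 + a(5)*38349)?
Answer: sqrt(369865) ≈ 608.17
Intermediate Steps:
a(w) = -2 + w
sqrt(254818 + a(5)*38349) = sqrt(254818 + (-2 + 5)*38349) = sqrt(254818 + 3*38349) = sqrt(254818 + 115047) = sqrt(369865)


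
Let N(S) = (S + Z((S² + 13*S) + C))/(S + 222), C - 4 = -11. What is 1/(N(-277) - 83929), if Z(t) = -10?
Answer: -55/4615808 ≈ -1.1916e-5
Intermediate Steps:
C = -7 (C = 4 - 11 = -7)
N(S) = (-10 + S)/(222 + S) (N(S) = (S - 10)/(S + 222) = (-10 + S)/(222 + S))
1/(N(-277) - 83929) = 1/((-10 - 277)/(222 - 277) - 83929) = 1/(-287/(-55) - 83929) = 1/(-1/55*(-287) - 83929) = 1/(287/55 - 83929) = 1/(-4615808/55) = -55/4615808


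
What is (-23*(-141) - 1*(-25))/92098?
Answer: 1634/46049 ≈ 0.035484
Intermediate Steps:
(-23*(-141) - 1*(-25))/92098 = (3243 + 25)*(1/92098) = 3268*(1/92098) = 1634/46049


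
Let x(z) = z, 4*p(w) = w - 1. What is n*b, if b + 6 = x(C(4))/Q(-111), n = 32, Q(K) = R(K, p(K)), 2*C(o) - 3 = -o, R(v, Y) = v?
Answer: -21296/111 ≈ -191.86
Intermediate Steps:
p(w) = -¼ + w/4 (p(w) = (w - 1)/4 = (-1 + w)/4 = -¼ + w/4)
C(o) = 3/2 - o/2 (C(o) = 3/2 + (-o)/2 = 3/2 - o/2)
Q(K) = K
b = -1331/222 (b = -6 + (3/2 - ½*4)/(-111) = -6 + (3/2 - 2)*(-1/111) = -6 - ½*(-1/111) = -6 + 1/222 = -1331/222 ≈ -5.9955)
n*b = 32*(-1331/222) = -21296/111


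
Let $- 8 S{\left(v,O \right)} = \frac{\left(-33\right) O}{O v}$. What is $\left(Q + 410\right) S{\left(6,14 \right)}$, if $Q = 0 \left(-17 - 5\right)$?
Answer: $\frac{2255}{8} \approx 281.88$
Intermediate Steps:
$Q = 0$ ($Q = 0 \left(-22\right) = 0$)
$S{\left(v,O \right)} = \frac{33}{8 v}$ ($S{\left(v,O \right)} = - \frac{- 33 O \frac{1}{O v}}{8} = - \frac{\left(-33\right) \frac{1}{v}}{8} = \frac{33}{8 v}$)
$\left(Q + 410\right) S{\left(6,14 \right)} = \left(0 + 410\right) \frac{33}{8 \cdot 6} = 410 \cdot \frac{33}{8} \cdot \frac{1}{6} = 410 \cdot \frac{11}{16} = \frac{2255}{8}$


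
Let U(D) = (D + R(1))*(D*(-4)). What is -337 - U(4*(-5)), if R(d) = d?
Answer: 1183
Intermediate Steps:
U(D) = -4*D*(1 + D) (U(D) = (D + 1)*(D*(-4)) = (1 + D)*(-4*D) = -4*D*(1 + D))
-337 - U(4*(-5)) = -337 - (-4)*4*(-5)*(1 + 4*(-5)) = -337 - (-4)*(-20)*(1 - 20) = -337 - (-4)*(-20)*(-19) = -337 - 1*(-1520) = -337 + 1520 = 1183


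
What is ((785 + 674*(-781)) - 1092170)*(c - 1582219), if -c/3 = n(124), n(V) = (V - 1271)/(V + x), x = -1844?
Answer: 4402656321931259/1720 ≈ 2.5597e+12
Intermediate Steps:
n(V) = (-1271 + V)/(-1844 + V) (n(V) = (V - 1271)/(V - 1844) = (-1271 + V)/(-1844 + V))
c = -3441/1720 (c = -3*(-1271 + 124)/(-1844 + 124) = -3*(-1147)/(-1720) = -(-3)*(-1147)/1720 = -3*1147/1720 = -3441/1720 ≈ -2.0006)
((785 + 674*(-781)) - 1092170)*(c - 1582219) = ((785 + 674*(-781)) - 1092170)*(-3441/1720 - 1582219) = ((785 - 526394) - 1092170)*(-2721420121/1720) = (-525609 - 1092170)*(-2721420121/1720) = -1617779*(-2721420121/1720) = 4402656321931259/1720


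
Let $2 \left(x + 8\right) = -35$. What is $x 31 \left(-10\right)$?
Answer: $7905$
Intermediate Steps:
$x = - \frac{51}{2}$ ($x = -8 + \frac{1}{2} \left(-35\right) = -8 - \frac{35}{2} = - \frac{51}{2} \approx -25.5$)
$x 31 \left(-10\right) = \left(- \frac{51}{2}\right) 31 \left(-10\right) = \left(- \frac{1581}{2}\right) \left(-10\right) = 7905$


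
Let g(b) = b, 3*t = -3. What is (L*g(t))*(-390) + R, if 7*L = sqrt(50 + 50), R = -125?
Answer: 3025/7 ≈ 432.14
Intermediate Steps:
t = -1 (t = (1/3)*(-3) = -1)
L = 10/7 (L = sqrt(50 + 50)/7 = sqrt(100)/7 = (1/7)*10 = 10/7 ≈ 1.4286)
(L*g(t))*(-390) + R = ((10/7)*(-1))*(-390) - 125 = -10/7*(-390) - 125 = 3900/7 - 125 = 3025/7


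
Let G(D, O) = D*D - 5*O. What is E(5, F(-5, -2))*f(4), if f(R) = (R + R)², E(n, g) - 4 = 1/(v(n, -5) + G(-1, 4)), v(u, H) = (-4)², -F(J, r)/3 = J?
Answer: 704/3 ≈ 234.67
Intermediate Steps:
F(J, r) = -3*J
G(D, O) = D² - 5*O
v(u, H) = 16
E(n, g) = 11/3 (E(n, g) = 4 + 1/(16 + ((-1)² - 5*4)) = 4 + 1/(16 + (1 - 20)) = 4 + 1/(16 - 19) = 4 + 1/(-3) = 4 - ⅓ = 11/3)
f(R) = 4*R² (f(R) = (2*R)² = 4*R²)
E(5, F(-5, -2))*f(4) = 11*(4*4²)/3 = 11*(4*16)/3 = (11/3)*64 = 704/3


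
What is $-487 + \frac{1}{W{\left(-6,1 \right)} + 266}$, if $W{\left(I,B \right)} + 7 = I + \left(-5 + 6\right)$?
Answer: $- \frac{123697}{254} \approx -487.0$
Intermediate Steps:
$W{\left(I,B \right)} = -6 + I$ ($W{\left(I,B \right)} = -7 + \left(I + \left(-5 + 6\right)\right) = -7 + \left(I + 1\right) = -7 + \left(1 + I\right) = -6 + I$)
$-487 + \frac{1}{W{\left(-6,1 \right)} + 266} = -487 + \frac{1}{\left(-6 - 6\right) + 266} = -487 + \frac{1}{-12 + 266} = -487 + \frac{1}{254} = - \frac{123697}{254}$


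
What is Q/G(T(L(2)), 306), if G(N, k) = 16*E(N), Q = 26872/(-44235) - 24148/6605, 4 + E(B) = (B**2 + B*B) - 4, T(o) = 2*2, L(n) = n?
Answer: -62283817/5609705760 ≈ -0.011103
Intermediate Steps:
T(o) = 4
E(B) = -8 + 2*B**2 (E(B) = -4 + ((B**2 + B*B) - 4) = -4 + ((B**2 + B**2) - 4) = -4 + (2*B**2 - 4) = -4 + (-4 + 2*B**2) = -8 + 2*B**2)
Q = -249135268/58434435 (Q = 26872*(-1/44235) - 24148*1/6605 = -26872/44235 - 24148/6605 = -249135268/58434435 ≈ -4.2635)
G(N, k) = -128 + 32*N**2 (G(N, k) = 16*(-8 + 2*N**2) = -128 + 32*N**2)
Q/G(T(L(2)), 306) = -249135268/(58434435*(-128 + 32*4**2)) = -249135268/(58434435*(-128 + 32*16)) = -249135268/(58434435*(-128 + 512)) = -249135268/58434435/384 = -249135268/58434435*1/384 = -62283817/5609705760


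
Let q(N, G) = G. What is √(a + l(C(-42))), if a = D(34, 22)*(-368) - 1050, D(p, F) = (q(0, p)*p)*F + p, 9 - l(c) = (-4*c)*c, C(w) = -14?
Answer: 3*I*√1041305 ≈ 3061.3*I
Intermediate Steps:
l(c) = 9 + 4*c² (l(c) = 9 - (-4*c)*c = 9 - (-4)*c² = 9 + 4*c²)
D(p, F) = p + F*p² (D(p, F) = (p*p)*F + p = p²*F + p = F*p² + p = p + F*p²)
a = -9372538 (a = (34*(1 + 22*34))*(-368) - 1050 = (34*(1 + 748))*(-368) - 1050 = (34*749)*(-368) - 1050 = 25466*(-368) - 1050 = -9371488 - 1050 = -9372538)
√(a + l(C(-42))) = √(-9372538 + (9 + 4*(-14)²)) = √(-9372538 + (9 + 4*196)) = √(-9372538 + (9 + 784)) = √(-9372538 + 793) = √(-9371745) = 3*I*√1041305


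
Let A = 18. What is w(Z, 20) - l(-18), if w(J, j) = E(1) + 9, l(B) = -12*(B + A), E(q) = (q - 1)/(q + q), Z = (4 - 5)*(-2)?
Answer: 9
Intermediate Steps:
Z = 2 (Z = -1*(-2) = 2)
E(q) = (-1 + q)/(2*q) (E(q) = (-1 + q)/((2*q)) = (-1 + q)*(1/(2*q)) = (-1 + q)/(2*q))
l(B) = -216 - 12*B (l(B) = -12*(B + 18) = -12*(18 + B) = -216 - 12*B)
w(J, j) = 9 (w(J, j) = (1/2)*(-1 + 1)/1 + 9 = (1/2)*1*0 + 9 = 0 + 9 = 9)
w(Z, 20) - l(-18) = 9 - (-216 - 12*(-18)) = 9 - (-216 + 216) = 9 - 1*0 = 9 + 0 = 9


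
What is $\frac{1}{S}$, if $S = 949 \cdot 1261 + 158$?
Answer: $\frac{1}{1196847} \approx 8.3553 \cdot 10^{-7}$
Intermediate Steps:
$S = 1196847$ ($S = 1196689 + 158 = 1196847$)
$\frac{1}{S} = \frac{1}{1196847}$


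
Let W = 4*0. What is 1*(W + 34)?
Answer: 34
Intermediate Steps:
W = 0
1*(W + 34) = 1*(0 + 34) = 1*34 = 34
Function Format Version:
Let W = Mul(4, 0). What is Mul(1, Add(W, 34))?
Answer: 34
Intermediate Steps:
W = 0
Mul(1, Add(W, 34)) = Mul(1, Add(0, 34)) = Mul(1, 34) = 34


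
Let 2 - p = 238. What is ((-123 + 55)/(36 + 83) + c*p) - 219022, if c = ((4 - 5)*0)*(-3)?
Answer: -1533158/7 ≈ -2.1902e+5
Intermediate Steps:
p = -236 (p = 2 - 1*238 = 2 - 238 = -236)
c = 0 (c = -1*0*(-3) = 0*(-3) = 0)
((-123 + 55)/(36 + 83) + c*p) - 219022 = ((-123 + 55)/(36 + 83) + 0*(-236)) - 219022 = (-68/119 + 0) - 219022 = (-68*1/119 + 0) - 219022 = (-4/7 + 0) - 219022 = -4/7 - 219022 = -1533158/7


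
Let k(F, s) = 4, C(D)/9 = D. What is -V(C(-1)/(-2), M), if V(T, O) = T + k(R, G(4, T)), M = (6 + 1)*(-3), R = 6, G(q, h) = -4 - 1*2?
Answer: -17/2 ≈ -8.5000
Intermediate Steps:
G(q, h) = -6 (G(q, h) = -4 - 2 = -6)
C(D) = 9*D
M = -21 (M = 7*(-3) = -21)
V(T, O) = 4 + T (V(T, O) = T + 4 = 4 + T)
-V(C(-1)/(-2), M) = -(4 + (9*(-1))/(-2)) = -(4 - 9*(-1/2)) = -(4 + 9/2) = -1*17/2 = -17/2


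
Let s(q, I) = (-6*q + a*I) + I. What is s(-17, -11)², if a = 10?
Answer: 361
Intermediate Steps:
s(q, I) = -6*q + 11*I (s(q, I) = (-6*q + 10*I) + I = -6*q + 11*I)
s(-17, -11)² = (-6*(-17) + 11*(-11))² = (102 - 121)² = (-19)² = 361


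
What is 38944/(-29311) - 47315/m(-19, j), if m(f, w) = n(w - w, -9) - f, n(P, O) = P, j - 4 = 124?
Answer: -1387589901/556909 ≈ -2491.6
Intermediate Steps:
j = 128 (j = 4 + 124 = 128)
m(f, w) = -f (m(f, w) = (w - w) - f = 0 - f = -f)
38944/(-29311) - 47315/m(-19, j) = 38944/(-29311) - 47315/((-1*(-19))) = 38944*(-1/29311) - 47315/19 = -38944/29311 - 47315*1/19 = -38944/29311 - 47315/19 = -1387589901/556909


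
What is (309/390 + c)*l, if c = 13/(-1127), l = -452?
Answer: -25852366/73255 ≈ -352.91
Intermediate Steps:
c = -13/1127 (c = 13*(-1/1127) = -13/1127 ≈ -0.011535)
(309/390 + c)*l = (309/390 - 13/1127)*(-452) = (309*(1/390) - 13/1127)*(-452) = (103/130 - 13/1127)*(-452) = (114391/146510)*(-452) = -25852366/73255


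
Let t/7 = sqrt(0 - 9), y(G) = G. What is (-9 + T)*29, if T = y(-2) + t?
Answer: -319 + 609*I ≈ -319.0 + 609.0*I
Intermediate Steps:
t = 21*I (t = 7*sqrt(0 - 9) = 7*sqrt(-9) = 7*(3*I) = 21*I ≈ 21.0*I)
T = -2 + 21*I ≈ -2.0 + 21.0*I
(-9 + T)*29 = (-9 + (-2 + 21*I))*29 = (-11 + 21*I)*29 = -319 + 609*I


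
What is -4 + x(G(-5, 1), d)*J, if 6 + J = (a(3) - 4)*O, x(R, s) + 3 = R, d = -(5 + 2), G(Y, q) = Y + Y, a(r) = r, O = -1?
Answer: 61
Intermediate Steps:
G(Y, q) = 2*Y
d = -7 (d = -1*7 = -7)
x(R, s) = -3 + R
J = -5 (J = -6 + (3 - 4)*(-1) = -6 - 1*(-1) = -6 + 1 = -5)
-4 + x(G(-5, 1), d)*J = -4 + (-3 + 2*(-5))*(-5) = -4 + (-3 - 10)*(-5) = -4 - 13*(-5) = -4 + 65 = 61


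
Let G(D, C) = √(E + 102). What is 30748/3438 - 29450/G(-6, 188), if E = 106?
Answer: 15374/1719 - 14725*√13/26 ≈ -2033.0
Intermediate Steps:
G(D, C) = 4*√13 (G(D, C) = √(106 + 102) = √208 = 4*√13)
30748/3438 - 29450/G(-6, 188) = 30748/3438 - 29450*√13/52 = 30748*(1/3438) - 14725*√13/26 = 15374/1719 - 14725*√13/26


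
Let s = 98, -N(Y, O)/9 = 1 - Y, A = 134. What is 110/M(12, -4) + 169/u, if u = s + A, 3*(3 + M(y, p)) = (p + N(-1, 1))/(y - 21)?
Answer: -679069/13688 ≈ -49.611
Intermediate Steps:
N(Y, O) = -9 + 9*Y (N(Y, O) = -9*(1 - Y) = -9 + 9*Y)
M(y, p) = -3 + (-18 + p)/(3*(-21 + y)) (M(y, p) = -3 + ((p + (-9 + 9*(-1)))/(y - 21))/3 = -3 + ((p + (-9 - 9))/(-21 + y))/3 = -3 + ((p - 18)/(-21 + y))/3 = -3 + ((-18 + p)/(-21 + y))/3 = -3 + (-18 + p)/(3*(-21 + y)))
u = 232 (u = 98 + 134 = 232)
110/M(12, -4) + 169/u = 110/(((171 - 4 - 9*12)/(3*(-21 + 12)))) + 169/232 = 110/(((⅓)*(171 - 4 - 108)/(-9))) + 169*(1/232) = 110/(((⅓)*(-⅑)*59)) + 169/232 = 110/(-59/27) + 169/232 = 110*(-27/59) + 169/232 = -2970/59 + 169/232 = -679069/13688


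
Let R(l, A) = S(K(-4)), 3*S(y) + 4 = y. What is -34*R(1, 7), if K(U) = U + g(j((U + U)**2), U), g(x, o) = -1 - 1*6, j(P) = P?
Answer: 170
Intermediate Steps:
g(x, o) = -7 (g(x, o) = -1 - 6 = -7)
K(U) = -7 + U (K(U) = U - 7 = -7 + U)
S(y) = -4/3 + y/3
R(l, A) = -5 (R(l, A) = -4/3 + (-7 - 4)/3 = -4/3 + (1/3)*(-11) = -4/3 - 11/3 = -5)
-34*R(1, 7) = -34*(-5) = 170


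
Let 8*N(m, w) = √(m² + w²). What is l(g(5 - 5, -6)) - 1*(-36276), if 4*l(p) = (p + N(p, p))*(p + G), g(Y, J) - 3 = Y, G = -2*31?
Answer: 144927/4 - 177*√2/32 ≈ 36224.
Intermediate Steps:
G = -62
N(m, w) = √(m² + w²)/8
g(Y, J) = 3 + Y
l(p) = (-62 + p)*(p + √2*√(p²)/8)/4 (l(p) = ((p + √(p² + p²)/8)*(p - 62))/4 = ((p + √(2*p²)/8)*(-62 + p))/4 = ((p + (√2*√(p²))/8)*(-62 + p))/4 = ((p + √2*√(p²)/8)*(-62 + p))/4 = ((-62 + p)*(p + √2*√(p²)/8))/4 = (-62 + p)*(p + √2*√(p²)/8)/4)
l(g(5 - 5, -6)) - 1*(-36276) = (-31*(3 + (5 - 5))/2 + (3 + (5 - 5))²/4 - 31*√2*√((3 + (5 - 5))²)/16 + (3 + (5 - 5))*√2*√((3 + (5 - 5))²)/32) - 1*(-36276) = (-31*(3 + 0)/2 + (3 + 0)²/4 - 31*√2*√((3 + 0)²)/16 + (3 + 0)*√2*√((3 + 0)²)/32) + 36276 = (-31/2*3 + (¼)*3² - 31*√2*√(3²)/16 + (1/32)*3*√2*√(3²)) + 36276 = (-93/2 + (¼)*9 - 31*√2*√9/16 + (1/32)*3*√2*√9) + 36276 = (-93/2 + 9/4 - 31/16*√2*3 + (1/32)*3*√2*3) + 36276 = (-93/2 + 9/4 - 93*√2/16 + 9*√2/32) + 36276 = (-177/4 - 177*√2/32) + 36276 = 144927/4 - 177*√2/32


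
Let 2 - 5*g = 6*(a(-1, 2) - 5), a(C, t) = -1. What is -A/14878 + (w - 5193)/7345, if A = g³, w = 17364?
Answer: 2223198241/1365986375 ≈ 1.6275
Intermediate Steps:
g = 38/5 (g = ⅖ - 6*(-1 - 5)/5 = ⅖ - 6*(-6)/5 = ⅖ - ⅕*(-36) = ⅖ + 36/5 = 38/5 ≈ 7.6000)
A = 54872/125 (A = (38/5)³ = 54872/125 ≈ 438.98)
-A/14878 + (w - 5193)/7345 = -1*54872/125/14878 + (17364 - 5193)/7345 = -54872/125*1/14878 + 12171*(1/7345) = -27436/929875 + 12171/7345 = 2223198241/1365986375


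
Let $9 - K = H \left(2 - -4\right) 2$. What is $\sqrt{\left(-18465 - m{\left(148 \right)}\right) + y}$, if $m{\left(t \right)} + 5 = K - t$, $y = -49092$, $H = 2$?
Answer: $i \sqrt{67389} \approx 259.59 i$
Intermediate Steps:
$K = -15$ ($K = 9 - 2 \left(2 - -4\right) 2 = 9 - 2 \left(2 + 4\right) 2 = 9 - 2 \cdot 6 \cdot 2 = 9 - 12 \cdot 2 = 9 - 24 = -15$)
$m{\left(t \right)} = -20 - t$ ($m{\left(t \right)} = -5 - \left(15 + t\right) = -20 - t$)
$\sqrt{\left(-18465 - m{\left(148 \right)}\right) + y} = \sqrt{\left(-18465 - \left(-20 - 148\right)\right) - 49092} = \sqrt{\left(-18465 - -168\right) - 49092} = \sqrt{\left(-18465 + 168\right) - 49092} = \sqrt{-18297 - 49092} = \sqrt{-67389} = i \sqrt{67389}$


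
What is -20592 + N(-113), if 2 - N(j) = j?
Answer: -20477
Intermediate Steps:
N(j) = 2 - j
-20592 + N(-113) = -20592 + (2 - 1*(-113)) = -20592 + (2 + 113) = -20592 + 115 = -20477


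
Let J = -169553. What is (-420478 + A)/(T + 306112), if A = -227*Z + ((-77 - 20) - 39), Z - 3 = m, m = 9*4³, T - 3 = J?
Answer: -552047/136562 ≈ -4.0425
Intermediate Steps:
T = -169550 (T = 3 - 169553 = -169550)
m = 576 (m = 9*64 = 576)
Z = 579 (Z = 3 + 576 = 579)
A = -131569 (A = -227*579 + ((-77 - 20) - 39) = -131433 + (-97 - 39) = -131433 - 136 = -131569)
(-420478 + A)/(T + 306112) = (-420478 - 131569)/(-169550 + 306112) = -552047/136562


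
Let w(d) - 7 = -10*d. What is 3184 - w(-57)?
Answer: 2607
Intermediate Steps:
w(d) = 7 - 10*d
3184 - w(-57) = 3184 - (7 - 10*(-57)) = 3184 - (7 + 570) = 3184 - 1*577 = 3184 - 577 = 2607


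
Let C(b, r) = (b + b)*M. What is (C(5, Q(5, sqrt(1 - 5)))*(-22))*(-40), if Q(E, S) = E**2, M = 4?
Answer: 35200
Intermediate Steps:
C(b, r) = 8*b (C(b, r) = (b + b)*4 = (2*b)*4 = 8*b)
(C(5, Q(5, sqrt(1 - 5)))*(-22))*(-40) = ((8*5)*(-22))*(-40) = (40*(-22))*(-40) = -880*(-40) = 35200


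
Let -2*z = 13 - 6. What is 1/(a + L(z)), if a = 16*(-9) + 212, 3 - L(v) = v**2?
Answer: 4/235 ≈ 0.017021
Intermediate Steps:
z = -7/2 (z = -(13 - 6)/2 = -1/2*7 = -7/2 ≈ -3.5000)
L(v) = 3 - v**2
a = 68 (a = -144 + 212 = 68)
1/(a + L(z)) = 1/(68 + (3 - (-7/2)**2)) = 1/(68 + (3 - 1*49/4)) = 1/(68 + (3 - 49/4)) = 1/(68 - 37/4) = 1/(235/4) = 4/235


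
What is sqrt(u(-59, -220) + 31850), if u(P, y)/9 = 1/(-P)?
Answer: sqrt(110870381)/59 ≈ 178.47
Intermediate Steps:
u(P, y) = -9/P (u(P, y) = 9/((-P)) = 9*(-1/P) = -9/P)
sqrt(u(-59, -220) + 31850) = sqrt(-9/(-59) + 31850) = sqrt(-9*(-1/59) + 31850) = sqrt(9/59 + 31850) = sqrt(1879159/59) = sqrt(110870381)/59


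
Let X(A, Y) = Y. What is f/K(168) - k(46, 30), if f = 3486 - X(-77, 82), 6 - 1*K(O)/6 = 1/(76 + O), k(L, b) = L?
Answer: 213394/4389 ≈ 48.620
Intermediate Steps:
K(O) = 36 - 6/(76 + O)
f = 3404 (f = 3486 - 1*82 = 3486 - 82 = 3404)
f/K(168) - k(46, 30) = 3404/((6*(455 + 6*168)/(76 + 168))) - 1*46 = 3404/((6*(455 + 1008)/244)) - 46 = 3404/((6*(1/244)*1463)) - 46 = 3404/(4389/122) - 46 = 3404*(122/4389) - 46 = 415288/4389 - 46 = 213394/4389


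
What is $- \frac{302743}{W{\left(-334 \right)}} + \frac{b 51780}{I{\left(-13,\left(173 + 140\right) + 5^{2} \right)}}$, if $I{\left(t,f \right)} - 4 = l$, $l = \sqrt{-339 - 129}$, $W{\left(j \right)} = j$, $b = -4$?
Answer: $- \frac{32546177}{40414} + \frac{310680 i \sqrt{13}}{121} \approx -805.32 + 9257.6 i$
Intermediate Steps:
$l = 6 i \sqrt{13}$ ($l = \sqrt{-468} = 6 i \sqrt{13} \approx 21.633 i$)
$I{\left(t,f \right)} = 4 + 6 i \sqrt{13}$
$- \frac{302743}{W{\left(-334 \right)}} + \frac{b 51780}{I{\left(-13,\left(173 + 140\right) + 5^{2} \right)}} = - \frac{302743}{-334} + \frac{\left(-4\right) 51780}{4 + 6 i \sqrt{13}} = \left(-302743\right) \left(- \frac{1}{334}\right) - \frac{207120}{4 + 6 i \sqrt{13}} = \frac{302743}{334} - \frac{207120}{4 + 6 i \sqrt{13}}$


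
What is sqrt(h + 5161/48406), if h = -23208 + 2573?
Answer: I*sqrt(48350461327494)/48406 ≈ 143.65*I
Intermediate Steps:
h = -20635
sqrt(h + 5161/48406) = sqrt(-20635 + 5161/48406) = sqrt(-998852649/48406) = I*sqrt(48350461327494)/48406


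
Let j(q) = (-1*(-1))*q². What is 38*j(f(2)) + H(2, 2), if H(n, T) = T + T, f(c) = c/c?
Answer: 42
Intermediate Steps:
f(c) = 1
H(n, T) = 2*T
j(q) = q² (j(q) = 1*q² = q²)
38*j(f(2)) + H(2, 2) = 38*1² + 2*2 = 38*1 + 4 = 38 + 4 = 42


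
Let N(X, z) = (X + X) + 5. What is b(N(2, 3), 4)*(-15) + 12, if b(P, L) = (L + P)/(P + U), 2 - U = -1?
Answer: -17/4 ≈ -4.2500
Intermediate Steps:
U = 3 (U = 2 - 1*(-1) = 2 + 1 = 3)
N(X, z) = 5 + 2*X (N(X, z) = 2*X + 5 = 5 + 2*X)
b(P, L) = (L + P)/(3 + P) (b(P, L) = (L + P)/(P + 3) = (L + P)/(3 + P))
b(N(2, 3), 4)*(-15) + 12 = ((4 + (5 + 2*2))/(3 + (5 + 2*2)))*(-15) + 12 = ((4 + (5 + 4))/(3 + (5 + 4)))*(-15) + 12 = ((4 + 9)/(3 + 9))*(-15) + 12 = (13/12)*(-15) + 12 = -65/4 + 12 = -17/4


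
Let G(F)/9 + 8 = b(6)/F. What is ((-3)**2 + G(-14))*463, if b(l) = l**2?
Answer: -279189/7 ≈ -39884.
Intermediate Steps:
G(F) = -72 + 324/F (G(F) = -72 + 9*(6**2/F) = -72 + 9*(36/F) = -72 + 324/F)
((-3)**2 + G(-14))*463 = ((-3)**2 + (-72 + 324/(-14)))*463 = (9 + (-72 + 324*(-1/14)))*463 = (9 + (-72 - 162/7))*463 = (9 - 666/7)*463 = -603/7*463 = -279189/7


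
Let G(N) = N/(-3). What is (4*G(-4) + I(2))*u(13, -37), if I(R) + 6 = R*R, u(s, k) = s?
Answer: 130/3 ≈ 43.333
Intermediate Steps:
I(R) = -6 + R² (I(R) = -6 + R*R = -6 + R²)
G(N) = -N/3 (G(N) = N*(-⅓) = -N/3)
(4*G(-4) + I(2))*u(13, -37) = (4*(-⅓*(-4)) + (-6 + 2²))*13 = (4*(4/3) + (-6 + 4))*13 = (16/3 - 2)*13 = (10/3)*13 = 130/3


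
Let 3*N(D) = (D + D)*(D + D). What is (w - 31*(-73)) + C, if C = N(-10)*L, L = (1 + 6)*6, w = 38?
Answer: 7901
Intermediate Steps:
N(D) = 4*D**2/3 (N(D) = ((D + D)*(D + D))/3 = ((2*D)*(2*D))/3 = (4*D**2)/3 = 4*D**2/3)
L = 42 (L = 7*6 = 42)
C = 5600 (C = ((4/3)*(-10)**2)*42 = ((4/3)*100)*42 = (400/3)*42 = 5600)
(w - 31*(-73)) + C = (38 - 31*(-73)) + 5600 = (38 + 2263) + 5600 = 2301 + 5600 = 7901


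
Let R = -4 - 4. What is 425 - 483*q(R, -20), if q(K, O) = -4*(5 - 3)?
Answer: 4289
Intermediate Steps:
R = -8
q(K, O) = -8 (q(K, O) = -4*2 = -8)
425 - 483*q(R, -20) = 425 - 483*(-8) = 425 + 3864 = 4289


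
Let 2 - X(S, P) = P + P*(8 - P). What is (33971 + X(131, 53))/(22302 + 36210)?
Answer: 685/1104 ≈ 0.62047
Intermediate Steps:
X(S, P) = 2 - P - P*(8 - P) (X(S, P) = 2 - (P + P*(8 - P)) = 2 + (-P - P*(8 - P)) = 2 - P - P*(8 - P))
(33971 + X(131, 53))/(22302 + 36210) = (33971 + (2 + 53**2 - 9*53))/(22302 + 36210) = (33971 + (2 + 2809 - 477))/58512 = (33971 + 2334)*(1/58512) = 36305*(1/58512) = 685/1104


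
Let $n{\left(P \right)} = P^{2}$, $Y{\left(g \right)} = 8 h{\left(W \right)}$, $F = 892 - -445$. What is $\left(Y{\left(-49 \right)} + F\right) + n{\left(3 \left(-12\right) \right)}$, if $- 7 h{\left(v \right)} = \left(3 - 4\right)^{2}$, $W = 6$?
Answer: $\frac{18423}{7} \approx 2631.9$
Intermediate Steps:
$h{\left(v \right)} = - \frac{1}{7}$ ($h{\left(v \right)} = - \frac{\left(3 - 4\right)^{2}}{7} = - \frac{\left(-1\right)^{2}}{7} = \left(- \frac{1}{7}\right) 1 = - \frac{1}{7}$)
$F = 1337$ ($F = 892 + 445 = 1337$)
$Y{\left(g \right)} = - \frac{8}{7}$ ($Y{\left(g \right)} = 8 \left(- \frac{1}{7}\right) = - \frac{8}{7}$)
$\left(Y{\left(-49 \right)} + F\right) + n{\left(3 \left(-12\right) \right)} = \left(- \frac{8}{7} + 1337\right) + \left(3 \left(-12\right)\right)^{2} = \frac{9351}{7} + \left(-36\right)^{2} = \frac{9351}{7} + 1296 = \frac{18423}{7}$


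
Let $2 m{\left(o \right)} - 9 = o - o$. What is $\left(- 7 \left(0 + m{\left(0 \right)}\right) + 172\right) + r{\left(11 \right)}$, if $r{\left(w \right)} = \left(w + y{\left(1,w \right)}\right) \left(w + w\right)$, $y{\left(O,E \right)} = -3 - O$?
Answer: $\frac{589}{2} \approx 294.5$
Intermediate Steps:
$m{\left(o \right)} = \frac{9}{2}$ ($m{\left(o \right)} = \frac{9}{2} + \frac{o - o}{2} = \frac{9}{2} + \frac{1}{2} \cdot 0 = \frac{9}{2} + 0 = \frac{9}{2}$)
$r{\left(w \right)} = 2 w \left(-4 + w\right)$ ($r{\left(w \right)} = \left(w - 4\right) \left(w + w\right) = \left(w - 4\right) 2 w = \left(-4 + w\right) 2 w = 2 w \left(-4 + w\right)$)
$\left(- 7 \left(0 + m{\left(0 \right)}\right) + 172\right) + r{\left(11 \right)} = \left(- 7 \left(0 + \frac{9}{2}\right) + 172\right) + 2 \cdot 11 \left(-4 + 11\right) = \left(\left(-7\right) \frac{9}{2} + 172\right) + 2 \cdot 11 \cdot 7 = \left(- \frac{63}{2} + 172\right) + 154 = \frac{281}{2} + 154 = \frac{589}{2}$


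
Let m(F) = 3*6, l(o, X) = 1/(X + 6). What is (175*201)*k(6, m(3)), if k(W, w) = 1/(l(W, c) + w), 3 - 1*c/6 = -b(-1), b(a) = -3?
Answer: 211050/109 ≈ 1936.2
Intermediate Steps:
c = 0 (c = 18 - (-6)*(-3) = 18 - 6*3 = 18 - 18 = 0)
l(o, X) = 1/(6 + X)
m(F) = 18
k(W, w) = 1/(1/6 + w) (k(W, w) = 1/(1/(6 + 0) + w) = 1/(1/6 + w))
(175*201)*k(6, m(3)) = (175*201)*(6/(1 + 6*18)) = 35175*(6/(1 + 108)) = 35175*(6/109) = 211050/109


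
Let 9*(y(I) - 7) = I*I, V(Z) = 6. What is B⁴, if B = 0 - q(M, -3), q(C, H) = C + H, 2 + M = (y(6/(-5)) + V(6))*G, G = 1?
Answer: 1731891456/390625 ≈ 4433.6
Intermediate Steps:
y(I) = 7 + I²/9 (y(I) = 7 + (I*I)/9 = 7 + I²/9)
M = 279/25 (M = -2 + ((7 + (6/(-5))²/9) + 6)*1 = -2 + ((7 + (6*(-⅕))²/9) + 6)*1 = -2 + ((7 + (-6/5)²/9) + 6)*1 = -2 + ((7 + (⅑)*(36/25)) + 6)*1 = -2 + ((7 + 4/25) + 6)*1 = -2 + (179/25 + 6)*1 = -2 + (329/25)*1 = -2 + 329/25 = 279/25 ≈ 11.160)
B = -204/25 (B = 0 - (279/25 - 3) = 0 - 1*204/25 = 0 - 204/25 = -204/25 ≈ -8.1600)
B⁴ = (-204/25)⁴ = 1731891456/390625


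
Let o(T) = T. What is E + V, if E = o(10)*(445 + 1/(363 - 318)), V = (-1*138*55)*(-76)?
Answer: 5231612/9 ≈ 5.8129e+5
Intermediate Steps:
V = 576840 (V = -138*55*(-76) = -7590*(-76) = 576840)
E = 40052/9 (E = 10*(445 + 1/(363 - 318)) = 10*(445 + 1/45) = 10*(20026/45) = 40052/9 ≈ 4450.2)
E + V = 40052/9 + 576840 = 5231612/9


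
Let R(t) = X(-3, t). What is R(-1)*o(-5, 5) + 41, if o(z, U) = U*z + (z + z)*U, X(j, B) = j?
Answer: 266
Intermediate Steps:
R(t) = -3
o(z, U) = 3*U*z (o(z, U) = U*z + (2*z)*U = U*z + 2*U*z = 3*U*z)
R(-1)*o(-5, 5) + 41 = -9*5*(-5) + 41 = -3*(-75) + 41 = 225 + 41 = 266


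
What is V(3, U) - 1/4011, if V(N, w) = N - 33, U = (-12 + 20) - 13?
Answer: -120331/4011 ≈ -30.000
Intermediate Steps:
U = -5 (U = 8 - 13 = -5)
V(N, w) = -33 + N
V(3, U) - 1/4011 = (-33 + 3) - 1/4011 = -30 - 1*1/4011 = -30 - 1/4011 = -120331/4011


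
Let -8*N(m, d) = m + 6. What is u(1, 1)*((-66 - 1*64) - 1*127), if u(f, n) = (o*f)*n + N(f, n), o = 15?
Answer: -29041/8 ≈ -3630.1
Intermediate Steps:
N(m, d) = -¾ - m/8 (N(m, d) = -(m + 6)/8 = -(6 + m)/8 = -¾ - m/8)
u(f, n) = -¾ - f/8 + 15*f*n (u(f, n) = (15*f)*n + (-¾ - f/8) = 15*f*n + (-¾ - f/8) = -¾ - f/8 + 15*f*n)
u(1, 1)*((-66 - 1*64) - 1*127) = (-¾ - ⅛*1 + 15*1*1)*((-66 - 1*64) - 1*127) = (-¾ - ⅛ + 15)*((-66 - 64) - 127) = 113*(-130 - 127)/8 = (113/8)*(-257) = -29041/8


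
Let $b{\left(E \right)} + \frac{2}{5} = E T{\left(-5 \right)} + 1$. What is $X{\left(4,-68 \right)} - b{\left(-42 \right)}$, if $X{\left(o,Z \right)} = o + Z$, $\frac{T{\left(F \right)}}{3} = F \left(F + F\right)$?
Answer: $\frac{31177}{5} \approx 6235.4$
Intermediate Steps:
$T{\left(F \right)} = 6 F^{2}$ ($T{\left(F \right)} = 3 F \left(F + F\right) = 3 F 2 F = 3 \cdot 2 F^{2} = 6 F^{2}$)
$b{\left(E \right)} = \frac{3}{5} + 150 E$ ($b{\left(E \right)} = - \frac{2}{5} + \left(E 6 \left(-5\right)^{2} + 1\right) = - \frac{2}{5} + \left(E 6 \cdot 25 + 1\right) = - \frac{2}{5} + \left(E 150 + 1\right) = - \frac{2}{5} + \left(150 E + 1\right) = - \frac{2}{5} + \left(1 + 150 E\right) = \frac{3}{5} + 150 E$)
$X{\left(o,Z \right)} = Z + o$
$X{\left(4,-68 \right)} - b{\left(-42 \right)} = \left(-68 + 4\right) - \left(\frac{3}{5} + 150 \left(-42\right)\right) = -64 - \left(\frac{3}{5} - 6300\right) = -64 - - \frac{31497}{5} = -64 + \frac{31497}{5} = \frac{31177}{5}$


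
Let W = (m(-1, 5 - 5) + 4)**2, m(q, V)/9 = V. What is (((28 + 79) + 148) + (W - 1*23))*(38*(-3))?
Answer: -28272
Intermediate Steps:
m(q, V) = 9*V
W = 16 (W = (9*(5 - 5) + 4)**2 = (9*0 + 4)**2 = (0 + 4)**2 = 4**2 = 16)
(((28 + 79) + 148) + (W - 1*23))*(38*(-3)) = (((28 + 79) + 148) + (16 - 1*23))*(38*(-3)) = ((107 + 148) + (16 - 23))*(-114) = (255 - 7)*(-114) = 248*(-114) = -28272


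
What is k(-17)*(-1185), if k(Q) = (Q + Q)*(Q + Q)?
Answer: -1369860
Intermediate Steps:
k(Q) = 4*Q² (k(Q) = (2*Q)*(2*Q) = 4*Q²)
k(-17)*(-1185) = (4*(-17)²)*(-1185) = (4*289)*(-1185) = 1156*(-1185) = -1369860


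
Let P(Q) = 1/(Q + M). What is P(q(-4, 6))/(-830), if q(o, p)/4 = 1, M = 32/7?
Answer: -7/49800 ≈ -0.00014056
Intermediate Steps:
M = 32/7 (M = 32*(⅐) = 32/7 ≈ 4.5714)
q(o, p) = 4 (q(o, p) = 4*1 = 4)
P(Q) = 1/(32/7 + Q) (P(Q) = 1/(Q + 32/7) = 1/(32/7 + Q))
P(q(-4, 6))/(-830) = (7/(32 + 7*4))/(-830) = (7/(32 + 28))*(-1/830) = (7/60)*(-1/830) = -7/49800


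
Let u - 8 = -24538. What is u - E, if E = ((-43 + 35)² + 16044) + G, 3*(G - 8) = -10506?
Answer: -37144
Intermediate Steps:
G = -3494 (G = 8 + (⅓)*(-10506) = 8 - 3502 = -3494)
u = -24530 (u = 8 - 24538 = -24530)
E = 12614 (E = ((-43 + 35)² + 16044) - 3494 = ((-8)² + 16044) - 3494 = (64 + 16044) - 3494 = 16108 - 3494 = 12614)
u - E = -24530 - 1*12614 = -24530 - 12614 = -37144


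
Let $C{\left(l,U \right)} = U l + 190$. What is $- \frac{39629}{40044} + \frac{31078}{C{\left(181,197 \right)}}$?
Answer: $- \frac{58697777}{478485756} \approx -0.12267$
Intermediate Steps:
$C{\left(l,U \right)} = 190 + U l$
$- \frac{39629}{40044} + \frac{31078}{C{\left(181,197 \right)}} = - \frac{39629}{40044} + \frac{31078}{190 + 197 \cdot 181} = \left(-39629\right) \frac{1}{40044} + \frac{31078}{190 + 35657} = - \frac{39629}{40044} + \frac{31078}{35847} = - \frac{58697777}{478485756}$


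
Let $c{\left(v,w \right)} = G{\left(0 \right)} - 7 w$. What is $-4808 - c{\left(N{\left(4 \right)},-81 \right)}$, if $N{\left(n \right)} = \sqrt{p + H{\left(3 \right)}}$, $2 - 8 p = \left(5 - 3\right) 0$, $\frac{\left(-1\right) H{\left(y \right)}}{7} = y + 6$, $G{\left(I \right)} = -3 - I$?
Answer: $-5372$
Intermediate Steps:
$H{\left(y \right)} = -42 - 7 y$ ($H{\left(y \right)} = - 7 \left(y + 6\right) = - 7 \left(6 + y\right) = -42 - 7 y$)
$p = \frac{1}{4}$ ($p = \frac{1}{4} - \frac{\left(5 - 3\right) 0}{8} = \frac{1}{4} - \frac{2 \cdot 0}{8} = \frac{1}{4} - 0 = \frac{1}{4} + 0 = \frac{1}{4} \approx 0.25$)
$N{\left(n \right)} = \frac{i \sqrt{251}}{2}$ ($N{\left(n \right)} = \sqrt{\frac{1}{4} - 63} = \sqrt{- \frac{251}{4}} = \frac{i \sqrt{251}}{2}$)
$c{\left(v,w \right)} = -3 - 7 w$ ($c{\left(v,w \right)} = \left(-3 - 0\right) - 7 w = \left(-3 + 0\right) - 7 w = -3 - 7 w$)
$-4808 - c{\left(N{\left(4 \right)},-81 \right)} = -4808 - \left(-3 - -567\right) = -4808 - \left(-3 + 567\right) = -4808 - 564 = -5372$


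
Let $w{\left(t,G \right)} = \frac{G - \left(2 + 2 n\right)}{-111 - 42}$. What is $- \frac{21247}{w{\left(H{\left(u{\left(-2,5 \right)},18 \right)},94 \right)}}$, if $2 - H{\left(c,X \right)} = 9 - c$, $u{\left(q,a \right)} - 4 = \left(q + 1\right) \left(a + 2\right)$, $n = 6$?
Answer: $\frac{3250791}{80} \approx 40635.0$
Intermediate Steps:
$u{\left(q,a \right)} = 4 + \left(1 + q\right) \left(2 + a\right)$ ($u{\left(q,a \right)} = 4 + \left(q + 1\right) \left(a + 2\right) = 4 + \left(1 + q\right) \left(2 + a\right)$)
$H{\left(c,X \right)} = -7 + c$ ($H{\left(c,X \right)} = 2 - \left(9 - c\right) = 2 + \left(-9 + c\right) = -7 + c$)
$w{\left(t,G \right)} = \frac{14}{153} - \frac{G}{153}$ ($w{\left(t,G \right)} = \frac{G - 14}{-111 - 42} = \frac{G - 14}{-153} = \left(G - 14\right) \left(- \frac{1}{153}\right) = \left(-14 + G\right) \left(- \frac{1}{153}\right) = \frac{14}{153} - \frac{G}{153}$)
$- \frac{21247}{w{\left(H{\left(u{\left(-2,5 \right)},18 \right)},94 \right)}} = - \frac{21247}{\frac{14}{153} - \frac{94}{153}} = - \frac{21247}{- \frac{80}{153}} = \left(-21247\right) \left(- \frac{153}{80}\right) = \frac{3250791}{80}$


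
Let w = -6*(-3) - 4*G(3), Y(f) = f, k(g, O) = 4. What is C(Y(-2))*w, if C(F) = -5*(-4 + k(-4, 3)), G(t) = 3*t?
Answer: 0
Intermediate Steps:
C(F) = 0 (C(F) = -5*(-4 + 4) = -5*0 = 0)
w = -18 (w = -6*(-3) - 12*3 = 18 - 4*9 = 18 - 36 = -18)
C(Y(-2))*w = 0*(-18) = 0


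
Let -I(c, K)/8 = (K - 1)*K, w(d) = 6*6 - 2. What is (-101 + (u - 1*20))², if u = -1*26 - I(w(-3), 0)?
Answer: 21609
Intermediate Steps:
w(d) = 34 (w(d) = 36 - 2 = 34)
I(c, K) = -8*K*(-1 + K) (I(c, K) = -8*(K - 1)*K = -8*(-1 + K)*K = -8*K*(-1 + K))
u = -26 (u = -1*26 - 8*0*(1 - 1*0) = -26 - 8*0*(1 + 0) = -26 - 8*0 = -26 - 1*0 = -26 + 0 = -26)
(-101 + (u - 1*20))² = (-101 + (-26 - 1*20))² = (-101 + (-26 - 20))² = (-101 - 46)² = (-147)² = 21609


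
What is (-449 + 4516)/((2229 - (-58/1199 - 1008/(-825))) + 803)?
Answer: 121908325/90849026 ≈ 1.3419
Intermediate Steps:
(-449 + 4516)/((2229 - (-58/1199 - 1008/(-825))) + 803) = 4067/((2229 - (-58*1/1199 - 1008*(-1/825))) + 803) = 4067/((2229 - (-58/1199 + 336/275)) + 803) = 4067/((2229 - 1*35174/29975) + 803) = 4067/((2229 - 35174/29975) + 803) = 4067/(66779101/29975 + 803) = 4067/(90849026/29975) = 4067*(29975/90849026) = 121908325/90849026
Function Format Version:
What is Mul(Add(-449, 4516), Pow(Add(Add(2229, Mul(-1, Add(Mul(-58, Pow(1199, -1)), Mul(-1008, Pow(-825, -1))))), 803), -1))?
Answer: Rational(121908325, 90849026) ≈ 1.3419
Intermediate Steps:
Mul(Add(-449, 4516), Pow(Add(Add(2229, Mul(-1, Add(Mul(-58, Pow(1199, -1)), Mul(-1008, Pow(-825, -1))))), 803), -1)) = Mul(4067, Pow(Add(Add(2229, Mul(-1, Add(Mul(-58, Rational(1, 1199)), Mul(-1008, Rational(-1, 825))))), 803), -1)) = Mul(4067, Pow(Add(Add(2229, Mul(-1, Add(Rational(-58, 1199), Rational(336, 275)))), 803), -1)) = Mul(4067, Pow(Add(Add(2229, Mul(-1, Rational(35174, 29975))), 803), -1)) = Mul(4067, Pow(Add(Add(2229, Rational(-35174, 29975)), 803), -1)) = Mul(4067, Pow(Add(Rational(66779101, 29975), 803), -1)) = Mul(4067, Pow(Rational(90849026, 29975), -1)) = Mul(4067, Rational(29975, 90849026)) = Rational(121908325, 90849026)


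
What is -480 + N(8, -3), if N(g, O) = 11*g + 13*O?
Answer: -431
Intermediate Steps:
-480 + N(8, -3) = -480 + (11*8 + 13*(-3)) = -480 + (88 - 39) = -480 + 49 = -431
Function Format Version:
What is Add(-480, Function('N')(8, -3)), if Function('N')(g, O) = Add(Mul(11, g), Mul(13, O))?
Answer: -431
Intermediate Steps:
Add(-480, Function('N')(8, -3)) = Add(-480, Add(Mul(11, 8), Mul(13, -3))) = Add(-480, Add(88, -39)) = Add(-480, 49) = -431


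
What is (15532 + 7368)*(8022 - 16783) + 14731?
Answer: -200612169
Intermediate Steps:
(15532 + 7368)*(8022 - 16783) + 14731 = 22900*(-8761) + 14731 = -200626900 + 14731 = -200612169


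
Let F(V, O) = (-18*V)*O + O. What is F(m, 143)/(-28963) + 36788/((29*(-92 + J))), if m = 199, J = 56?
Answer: -12065368/687213 ≈ -17.557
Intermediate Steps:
F(V, O) = O - 18*O*V (F(V, O) = -18*O*V + O = O - 18*O*V)
F(m, 143)/(-28963) + 36788/((29*(-92 + J))) = (143*(1 - 18*199))/(-28963) + 36788/((29*(-92 + 56))) = (143*(1 - 3582))*(-1/28963) + 36788/((29*(-36))) = (143*(-3581))*(-1/28963) + 36788/(-1044) = -512083*(-1/28963) + 36788*(-1/1044) = 46553/2633 - 9197/261 = -12065368/687213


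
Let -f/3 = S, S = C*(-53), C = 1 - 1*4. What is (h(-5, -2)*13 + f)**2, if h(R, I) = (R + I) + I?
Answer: 352836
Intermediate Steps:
h(R, I) = R + 2*I (h(R, I) = (I + R) + I = R + 2*I)
C = -3 (C = 1 - 4 = -3)
S = 159 (S = -3*(-53) = 159)
f = -477 (f = -3*159 = -477)
(h(-5, -2)*13 + f)**2 = ((-5 + 2*(-2))*13 - 477)**2 = ((-5 - 4)*13 - 477)**2 = (-9*13 - 477)**2 = (-117 - 477)**2 = (-594)**2 = 352836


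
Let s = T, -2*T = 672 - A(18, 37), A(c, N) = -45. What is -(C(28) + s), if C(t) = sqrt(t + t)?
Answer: 717/2 - 2*sqrt(14) ≈ 351.02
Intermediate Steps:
C(t) = sqrt(2)*sqrt(t) (C(t) = sqrt(2*t) = sqrt(2)*sqrt(t))
T = -717/2 (T = -(672 - 1*(-45))/2 = -(672 + 45)/2 = -1/2*717 = -717/2 ≈ -358.50)
s = -717/2 ≈ -358.50
-(C(28) + s) = -(sqrt(2)*sqrt(28) - 717/2) = -(sqrt(2)*(2*sqrt(7)) - 717/2) = -(2*sqrt(14) - 717/2) = -(-717/2 + 2*sqrt(14)) = 717/2 - 2*sqrt(14)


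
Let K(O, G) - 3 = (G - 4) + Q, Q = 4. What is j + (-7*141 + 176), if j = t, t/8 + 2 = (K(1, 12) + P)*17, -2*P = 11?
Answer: 465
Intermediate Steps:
P = -11/2 (P = -1/2*11 = -11/2 ≈ -5.5000)
K(O, G) = 3 + G (K(O, G) = 3 + ((G - 4) + 4) = 3 + ((-4 + G) + 4) = 3 + G)
t = 1276 (t = -16 + 8*(((3 + 12) - 11/2)*17) = -16 + 8*((15 - 11/2)*17) = -16 + 8*((19/2)*17) = -16 + 8*(323/2) = -16 + 1292 = 1276)
j = 1276
j + (-7*141 + 176) = 1276 + (-7*141 + 176) = 1276 + (-987 + 176) = 1276 - 811 = 465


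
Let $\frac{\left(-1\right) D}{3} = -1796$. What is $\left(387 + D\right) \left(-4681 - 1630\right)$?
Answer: $-36446025$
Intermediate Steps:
$D = 5388$ ($D = \left(-3\right) \left(-1796\right) = 5388$)
$\left(387 + D\right) \left(-4681 - 1630\right) = \left(387 + 5388\right) \left(-4681 - 1630\right) = 5775 \left(-6311\right) = -36446025$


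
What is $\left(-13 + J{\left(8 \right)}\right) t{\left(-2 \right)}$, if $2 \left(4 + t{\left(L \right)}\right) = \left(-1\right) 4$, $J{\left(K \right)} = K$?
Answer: $30$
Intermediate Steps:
$t{\left(L \right)} = -6$ ($t{\left(L \right)} = -4 + \frac{\left(-1\right) 4}{2} = -4 + \frac{1}{2} \left(-4\right) = -4 - 2 = -6$)
$\left(-13 + J{\left(8 \right)}\right) t{\left(-2 \right)} = \left(-13 + 8\right) \left(-6\right) = \left(-5\right) \left(-6\right) = 30$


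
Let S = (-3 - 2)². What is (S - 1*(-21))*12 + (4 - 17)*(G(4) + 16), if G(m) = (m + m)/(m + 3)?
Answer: 2304/7 ≈ 329.14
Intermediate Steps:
S = 25 (S = (-5)² = 25)
G(m) = 2*m/(3 + m) (G(m) = (2*m)/(3 + m) = 2*m/(3 + m))
(S - 1*(-21))*12 + (4 - 17)*(G(4) + 16) = (25 - 1*(-21))*12 + (4 - 17)*(2*4/(3 + 4) + 16) = (25 + 21)*12 - 13*(2*4/7 + 16) = 46*12 - 13*(2*4*(⅐) + 16) = 552 - 13*(8/7 + 16) = 552 - 13*120/7 = 552 - 1560/7 = 2304/7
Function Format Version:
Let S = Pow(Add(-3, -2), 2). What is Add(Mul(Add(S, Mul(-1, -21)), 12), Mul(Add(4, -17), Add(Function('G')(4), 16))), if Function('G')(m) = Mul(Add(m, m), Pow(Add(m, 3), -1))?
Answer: Rational(2304, 7) ≈ 329.14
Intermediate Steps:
S = 25 (S = Pow(-5, 2) = 25)
Function('G')(m) = Mul(2, m, Pow(Add(3, m), -1)) (Function('G')(m) = Mul(Mul(2, m), Pow(Add(3, m), -1)) = Mul(2, m, Pow(Add(3, m), -1)))
Add(Mul(Add(S, Mul(-1, -21)), 12), Mul(Add(4, -17), Add(Function('G')(4), 16))) = Add(Mul(Add(25, Mul(-1, -21)), 12), Mul(Add(4, -17), Add(Mul(2, 4, Pow(Add(3, 4), -1)), 16))) = Add(Mul(Add(25, 21), 12), Mul(-13, Add(Mul(2, 4, Pow(7, -1)), 16))) = Add(Mul(46, 12), Mul(-13, Add(Mul(2, 4, Rational(1, 7)), 16))) = Add(552, Mul(-13, Add(Rational(8, 7), 16))) = Add(552, Mul(-13, Rational(120, 7))) = Add(552, Rational(-1560, 7)) = Rational(2304, 7)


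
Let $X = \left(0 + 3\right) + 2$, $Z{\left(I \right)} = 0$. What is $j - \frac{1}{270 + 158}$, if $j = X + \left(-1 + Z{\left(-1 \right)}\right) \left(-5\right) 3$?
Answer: $\frac{8559}{428} \approx 19.998$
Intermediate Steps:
$X = 5$ ($X = 3 + 2 = 5$)
$j = 20$ ($j = 5 + \left(-1 + 0\right) \left(-5\right) 3 = 5 + \left(-1\right) \left(-5\right) 3 = 5 + 5 \cdot 3 = 5 + 15 = 20$)
$j - \frac{1}{270 + 158} = 20 - \frac{1}{270 + 158} = 20 - \frac{1}{428} = \frac{8559}{428}$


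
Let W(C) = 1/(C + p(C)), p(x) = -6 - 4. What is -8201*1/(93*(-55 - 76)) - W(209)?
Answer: 1619816/2424417 ≈ 0.66813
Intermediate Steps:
p(x) = -10
W(C) = 1/(-10 + C) (W(C) = 1/(C - 10) = 1/(-10 + C))
-8201*1/(93*(-55 - 76)) - W(209) = -8201*1/(93*(-55 - 76)) - 1/(-10 + 209) = -8201/((-131*93)) - 1/199 = -8201/(-12183) - 1*1/199 = -8201*(-1/12183) - 1/199 = 8201/12183 - 1/199 = 1619816/2424417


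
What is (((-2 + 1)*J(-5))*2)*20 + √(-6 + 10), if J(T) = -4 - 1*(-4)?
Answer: 2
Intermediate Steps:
J(T) = 0 (J(T) = -4 + 4 = 0)
(((-2 + 1)*J(-5))*2)*20 + √(-6 + 10) = (((-2 + 1)*0)*2)*20 + √(-6 + 10) = (-1*0*2)*20 + √4 = (0*2)*20 + 2 = 0*20 + 2 = 0 + 2 = 2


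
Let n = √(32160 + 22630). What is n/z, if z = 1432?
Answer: √54790/1432 ≈ 0.16346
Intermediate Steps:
n = √54790 ≈ 234.07
n/z = √54790/1432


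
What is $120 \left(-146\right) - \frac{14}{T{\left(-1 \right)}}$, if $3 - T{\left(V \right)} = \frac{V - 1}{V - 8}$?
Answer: $- \frac{438126}{25} \approx -17525.0$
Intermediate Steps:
$T{\left(V \right)} = 3 - \frac{-1 + V}{-8 + V}$ ($T{\left(V \right)} = 3 - \frac{V - 1}{V - 8} = 3 - \frac{-1 + V}{-8 + V}$)
$120 \left(-146\right) - \frac{14}{T{\left(-1 \right)}} = 120 \left(-146\right) - \frac{14}{\frac{1}{-8 - 1} \left(-23 + 2 \left(-1\right)\right)} = -17520 - \frac{14}{\frac{1}{-9} \left(-23 - 2\right)} = -17520 - \frac{14}{\left(- \frac{1}{9}\right) \left(-25\right)} = -17520 - \frac{14}{\frac{25}{9}} = -17520 - \frac{126}{25} = - \frac{438126}{25}$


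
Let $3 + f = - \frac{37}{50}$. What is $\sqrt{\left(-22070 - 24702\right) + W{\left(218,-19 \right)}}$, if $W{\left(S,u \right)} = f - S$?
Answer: $\frac{i \sqrt{4699374}}{10} \approx 216.78 i$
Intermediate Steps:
$f = - \frac{187}{50}$ ($f = -3 - \frac{37}{50} = - \frac{187}{50} \approx -3.74$)
$W{\left(S,u \right)} = - \frac{187}{50} - S$
$\sqrt{\left(-22070 - 24702\right) + W{\left(218,-19 \right)}} = \sqrt{\left(-22070 - 24702\right) - \frac{11087}{50}} = \sqrt{-46772 - \frac{11087}{50}} = \sqrt{- \frac{2349687}{50}} = \frac{i \sqrt{4699374}}{10}$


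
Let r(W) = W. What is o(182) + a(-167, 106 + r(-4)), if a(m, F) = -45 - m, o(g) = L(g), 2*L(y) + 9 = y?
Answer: 417/2 ≈ 208.50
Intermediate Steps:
L(y) = -9/2 + y/2
o(g) = -9/2 + g/2
o(182) + a(-167, 106 + r(-4)) = (-9/2 + (1/2)*182) + (-45 - 1*(-167)) = (-9/2 + 91) + (-45 + 167) = 173/2 + 122 = 417/2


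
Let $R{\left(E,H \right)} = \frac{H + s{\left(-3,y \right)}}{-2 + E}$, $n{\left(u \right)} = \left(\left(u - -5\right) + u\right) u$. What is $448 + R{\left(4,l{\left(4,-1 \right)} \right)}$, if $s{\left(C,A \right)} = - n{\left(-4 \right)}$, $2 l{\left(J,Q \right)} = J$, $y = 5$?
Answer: $443$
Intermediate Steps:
$l{\left(J,Q \right)} = \frac{J}{2}$
$n{\left(u \right)} = u \left(5 + 2 u\right)$ ($n{\left(u \right)} = \left(\left(u + 5\right) + u\right) u = \left(\left(5 + u\right) + u\right) u = \left(5 + 2 u\right) u = u \left(5 + 2 u\right)$)
$s{\left(C,A \right)} = -12$ ($s{\left(C,A \right)} = - \left(-4\right) \left(5 + 2 \left(-4\right)\right) = - \left(-4\right) \left(5 - 8\right) = - \left(-4\right) \left(-3\right) = \left(-1\right) 12 = -12$)
$R{\left(E,H \right)} = \frac{-12 + H}{-2 + E}$ ($R{\left(E,H \right)} = \frac{H - 12}{-2 + E} = \frac{-12 + H}{-2 + E}$)
$448 + R{\left(4,l{\left(4,-1 \right)} \right)} = 448 + \frac{-12 + \frac{1}{2} \cdot 4}{-2 + 4} = 448 + \frac{-12 + 2}{2} = 448 + \frac{1}{2} \left(-10\right) = 448 - 5 = 443$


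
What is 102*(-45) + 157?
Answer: -4433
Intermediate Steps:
102*(-45) + 157 = -4590 + 157 = -4433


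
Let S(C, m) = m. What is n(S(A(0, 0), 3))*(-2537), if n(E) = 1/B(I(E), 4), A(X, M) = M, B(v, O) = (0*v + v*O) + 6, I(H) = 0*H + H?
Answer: -2537/18 ≈ -140.94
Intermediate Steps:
I(H) = H (I(H) = 0 + H = H)
B(v, O) = 6 + O*v (B(v, O) = (0 + O*v) + 6 = O*v + 6 = 6 + O*v)
n(E) = 1/(6 + 4*E)
n(S(A(0, 0), 3))*(-2537) = (1/(2*(3 + 2*3)))*(-2537) = (1/(2*(3 + 6)))*(-2537) = ((½)/9)*(-2537) = ((½)*(⅑))*(-2537) = (1/18)*(-2537) = -2537/18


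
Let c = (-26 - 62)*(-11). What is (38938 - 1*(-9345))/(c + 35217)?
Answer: 48283/36185 ≈ 1.3343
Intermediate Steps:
c = 968 (c = -88*(-11) = 968)
(38938 - 1*(-9345))/(c + 35217) = (38938 - 1*(-9345))/(968 + 35217) = (38938 + 9345)/36185 = 48283*(1/36185) = 48283/36185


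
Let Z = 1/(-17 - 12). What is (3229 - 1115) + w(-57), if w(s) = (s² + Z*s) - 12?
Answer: 155236/29 ≈ 5353.0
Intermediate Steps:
Z = -1/29 (Z = 1/(-29) = -1/29 ≈ -0.034483)
w(s) = -12 + s² - s/29 (w(s) = (s² - s/29) - 12 = -12 + s² - s/29)
(3229 - 1115) + w(-57) = (3229 - 1115) + (-12 + (-57)² - 1/29*(-57)) = 2114 + (-12 + 3249 + 57/29) = 2114 + 93930/29 = 155236/29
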